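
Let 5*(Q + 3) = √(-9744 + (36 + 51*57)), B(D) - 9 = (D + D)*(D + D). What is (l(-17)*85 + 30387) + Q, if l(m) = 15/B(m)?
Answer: 7079727/233 + I*√6801/5 ≈ 30385.0 + 16.494*I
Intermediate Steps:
B(D) = 9 + 4*D² (B(D) = 9 + (D + D)*(D + D) = 9 + (2*D)*(2*D) = 9 + 4*D²)
l(m) = 15/(9 + 4*m²)
Q = -3 + I*√6801/5 (Q = -3 + √(-9744 + (36 + 51*57))/5 = -3 + √(-9744 + (36 + 2907))/5 = -3 + √(-9744 + 2943)/5 = -3 + √(-6801)/5 = -3 + (I*√6801)/5 = -3 + I*√6801/5 ≈ -3.0 + 16.494*I)
(l(-17)*85 + 30387) + Q = ((15/(9 + 4*(-17)²))*85 + 30387) + (-3 + I*√6801/5) = ((15/(9 + 4*289))*85 + 30387) + (-3 + I*√6801/5) = ((15/(9 + 1156))*85 + 30387) + (-3 + I*√6801/5) = ((15/1165)*85 + 30387) + (-3 + I*√6801/5) = ((15*(1/1165))*85 + 30387) + (-3 + I*√6801/5) = ((3/233)*85 + 30387) + (-3 + I*√6801/5) = (255/233 + 30387) + (-3 + I*√6801/5) = 7080426/233 + (-3 + I*√6801/5) = 7079727/233 + I*√6801/5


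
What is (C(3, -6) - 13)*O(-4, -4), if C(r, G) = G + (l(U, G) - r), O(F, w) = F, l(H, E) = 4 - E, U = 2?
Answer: 48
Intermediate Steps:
C(r, G) = 4 - r (C(r, G) = G + ((4 - G) - r) = G + (4 - G - r) = 4 - r)
(C(3, -6) - 13)*O(-4, -4) = ((4 - 1*3) - 13)*(-4) = ((4 - 3) - 13)*(-4) = (1 - 13)*(-4) = -12*(-4) = 48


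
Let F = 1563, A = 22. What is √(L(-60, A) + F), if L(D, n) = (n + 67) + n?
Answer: 3*√186 ≈ 40.915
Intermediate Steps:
L(D, n) = 67 + 2*n (L(D, n) = (67 + n) + n = 67 + 2*n)
√(L(-60, A) + F) = √((67 + 2*22) + 1563) = √((67 + 44) + 1563) = √(111 + 1563) = √1674 = 3*√186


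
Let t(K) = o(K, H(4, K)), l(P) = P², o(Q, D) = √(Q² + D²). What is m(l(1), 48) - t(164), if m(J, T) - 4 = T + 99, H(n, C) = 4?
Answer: 151 - 116*√2 ≈ -13.049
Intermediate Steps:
o(Q, D) = √(D² + Q²)
m(J, T) = 103 + T (m(J, T) = 4 + (T + 99) = 4 + (99 + T) = 103 + T)
t(K) = √(16 + K²) (t(K) = √(4² + K²) = √(16 + K²))
m(l(1), 48) - t(164) = (103 + 48) - √(16 + 164²) = 151 - √(16 + 26896) = 151 - √26912 = 151 - 116*√2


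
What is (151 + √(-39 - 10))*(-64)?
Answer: -9664 - 448*I ≈ -9664.0 - 448.0*I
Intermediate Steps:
(151 + √(-39 - 10))*(-64) = (151 + √(-49))*(-64) = (151 + 7*I)*(-64) = -9664 - 448*I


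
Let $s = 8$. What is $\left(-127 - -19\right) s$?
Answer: $-864$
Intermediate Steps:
$\left(-127 - -19\right) s = \left(-127 - -19\right) 8 = \left(-127 + 19\right) 8 = \left(-108\right) 8 = -864$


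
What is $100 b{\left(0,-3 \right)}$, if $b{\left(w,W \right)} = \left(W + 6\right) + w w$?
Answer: $300$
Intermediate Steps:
$b{\left(w,W \right)} = 6 + W + w^{2}$ ($b{\left(w,W \right)} = \left(6 + W\right) + w^{2} = 6 + W + w^{2}$)
$100 b{\left(0,-3 \right)} = 100 \left(6 - 3 + 0^{2}\right) = 100 \left(6 - 3 + 0\right) = 100 \cdot 3 = 300$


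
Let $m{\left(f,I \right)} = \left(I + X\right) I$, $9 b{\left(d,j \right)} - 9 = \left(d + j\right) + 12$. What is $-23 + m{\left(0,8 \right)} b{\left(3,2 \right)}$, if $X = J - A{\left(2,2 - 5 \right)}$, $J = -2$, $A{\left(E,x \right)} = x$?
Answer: $185$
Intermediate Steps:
$b{\left(d,j \right)} = \frac{7}{3} + \frac{d}{9} + \frac{j}{9}$ ($b{\left(d,j \right)} = 1 + \frac{\left(d + j\right) + 12}{9} = 1 + \frac{12 + d + j}{9} = 1 + \left(\frac{4}{3} + \frac{d}{9} + \frac{j}{9}\right) = \frac{7}{3} + \frac{d}{9} + \frac{j}{9}$)
$X = 1$ ($X = -2 - \left(2 - 5\right) = -2 - -3 = -2 + 3 = 1$)
$m{\left(f,I \right)} = I \left(1 + I\right)$ ($m{\left(f,I \right)} = \left(I + 1\right) I = \left(1 + I\right) I = I \left(1 + I\right)$)
$-23 + m{\left(0,8 \right)} b{\left(3,2 \right)} = -23 + 8 \left(1 + 8\right) \left(\frac{7}{3} + \frac{1}{9} \cdot 3 + \frac{1}{9} \cdot 2\right) = -23 + 8 \cdot 9 \left(\frac{7}{3} + \frac{1}{3} + \frac{2}{9}\right) = -23 + 72 \cdot \frac{26}{9} = -23 + 208 = 185$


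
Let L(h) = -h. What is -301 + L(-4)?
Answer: -297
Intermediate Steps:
-301 + L(-4) = -301 - 1*(-4) = -301 + 4 = -297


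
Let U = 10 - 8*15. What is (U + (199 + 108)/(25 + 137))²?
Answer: 306705169/26244 ≈ 11687.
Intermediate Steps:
U = -110 (U = 10 - 120 = -110)
(U + (199 + 108)/(25 + 137))² = (-110 + (199 + 108)/(25 + 137))² = (-110 + 307/162)² = (-17513/162)² = 306705169/26244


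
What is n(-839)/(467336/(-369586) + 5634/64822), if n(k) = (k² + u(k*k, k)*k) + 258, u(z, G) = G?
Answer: -8433569832176300/7052851667 ≈ -1.1958e+6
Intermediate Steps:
n(k) = 258 + 2*k² (n(k) = (k² + k*k) + 258 = (k² + k²) + 258 = 2*k² + 258 = 258 + 2*k²)
n(-839)/(467336/(-369586) + 5634/64822) = (258 + 2*(-839)²)/(467336/(-369586) + 5634/64822) = (258 + 2*703921)/(467336*(-1/369586) + 5634*(1/64822)) = (258 + 1407842)/(-233668/184793 + 2817/32411) = 1408100/(-7052851667/5989325923) = 1408100*(-5989325923/7052851667) = -8433569832176300/7052851667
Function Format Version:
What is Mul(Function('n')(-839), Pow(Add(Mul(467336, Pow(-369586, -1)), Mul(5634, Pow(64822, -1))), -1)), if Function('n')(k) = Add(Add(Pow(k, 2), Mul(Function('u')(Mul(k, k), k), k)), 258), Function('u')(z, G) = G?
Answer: Rational(-8433569832176300, 7052851667) ≈ -1.1958e+6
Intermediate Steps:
Function('n')(k) = Add(258, Mul(2, Pow(k, 2))) (Function('n')(k) = Add(Add(Pow(k, 2), Mul(k, k)), 258) = Add(Add(Pow(k, 2), Pow(k, 2)), 258) = Add(Mul(2, Pow(k, 2)), 258) = Add(258, Mul(2, Pow(k, 2))))
Mul(Function('n')(-839), Pow(Add(Mul(467336, Pow(-369586, -1)), Mul(5634, Pow(64822, -1))), -1)) = Mul(Add(258, Mul(2, Pow(-839, 2))), Pow(Add(Mul(467336, Pow(-369586, -1)), Mul(5634, Pow(64822, -1))), -1)) = Mul(Add(258, Mul(2, 703921)), Pow(Add(Mul(467336, Rational(-1, 369586)), Mul(5634, Rational(1, 64822))), -1)) = Mul(Add(258, 1407842), Pow(Add(Rational(-233668, 184793), Rational(2817, 32411)), -1)) = Mul(1408100, Pow(Rational(-7052851667, 5989325923), -1)) = Mul(1408100, Rational(-5989325923, 7052851667)) = Rational(-8433569832176300, 7052851667)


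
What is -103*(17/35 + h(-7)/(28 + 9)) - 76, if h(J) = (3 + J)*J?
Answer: -264147/1295 ≈ -203.97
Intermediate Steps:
h(J) = J*(3 + J)
-103*(17/35 + h(-7)/(28 + 9)) - 76 = -103*(17/35 + (-7*(3 - 7))/(28 + 9)) - 76 = -103*(17*(1/35) - 7*(-4)/37) - 76 = -103*(17/35 + 28*(1/37)) - 76 = -103*(17/35 + 28/37) - 76 = -103*1609/1295 - 76 = -165727/1295 - 76 = -264147/1295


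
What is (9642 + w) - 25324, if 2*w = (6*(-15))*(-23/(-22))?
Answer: -346039/22 ≈ -15729.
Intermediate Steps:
w = -1035/22 (w = ((6*(-15))*(-23/(-22)))/2 = (-(-2070)*(-1)/22)/2 = (-90*23/22)/2 = (½)*(-1035/11) = -1035/22 ≈ -47.045)
(9642 + w) - 25324 = (9642 - 1035/22) - 25324 = 211089/22 - 25324 = -346039/22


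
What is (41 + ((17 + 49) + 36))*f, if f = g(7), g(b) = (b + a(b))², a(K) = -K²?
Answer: 252252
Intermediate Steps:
g(b) = (b - b²)²
f = 1764 (f = 7²*(-1 + 7)² = 49*6² = 49*36 = 1764)
(41 + ((17 + 49) + 36))*f = (41 + ((17 + 49) + 36))*1764 = (41 + (66 + 36))*1764 = (41 + 102)*1764 = 143*1764 = 252252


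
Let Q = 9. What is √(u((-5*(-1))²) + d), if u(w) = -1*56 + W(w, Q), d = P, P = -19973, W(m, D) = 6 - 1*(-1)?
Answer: I*√20022 ≈ 141.5*I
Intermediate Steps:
W(m, D) = 7 (W(m, D) = 6 + 1 = 7)
d = -19973
u(w) = -49 (u(w) = -1*56 + 7 = -56 + 7 = -49)
√(u((-5*(-1))²) + d) = √(-49 - 19973) = √(-20022) = I*√20022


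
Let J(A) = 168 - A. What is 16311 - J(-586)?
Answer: 15557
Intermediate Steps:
16311 - J(-586) = 16311 - (168 - 1*(-586)) = 16311 - (168 + 586) = 16311 - 1*754 = 16311 - 754 = 15557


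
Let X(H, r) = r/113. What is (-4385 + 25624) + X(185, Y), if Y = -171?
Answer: 2399836/113 ≈ 21238.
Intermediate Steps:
X(H, r) = r/113 (X(H, r) = r*(1/113) = r/113)
(-4385 + 25624) + X(185, Y) = (-4385 + 25624) + (1/113)*(-171) = 21239 - 171/113 = 2399836/113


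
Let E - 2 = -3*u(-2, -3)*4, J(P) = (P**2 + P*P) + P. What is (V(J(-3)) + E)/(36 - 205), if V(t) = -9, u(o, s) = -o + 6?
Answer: 103/169 ≈ 0.60947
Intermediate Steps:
J(P) = P + 2*P**2 (J(P) = (P**2 + P**2) + P = 2*P**2 + P = P + 2*P**2)
u(o, s) = 6 - o
E = -94 (E = 2 - 3*(6 - 1*(-2))*4 = 2 - 3*(6 + 2)*4 = 2 - 3*8*4 = 2 - 24*4 = 2 - 96 = -94)
(V(J(-3)) + E)/(36 - 205) = (-9 - 94)/(36 - 205) = -103/(-169) = -103*(-1/169) = 103/169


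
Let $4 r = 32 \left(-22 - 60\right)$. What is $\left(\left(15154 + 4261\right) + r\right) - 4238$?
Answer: $14521$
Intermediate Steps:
$r = -656$ ($r = \frac{32 \left(-22 - 60\right)}{4} = \frac{32 \left(-82\right)}{4} = \frac{1}{4} \left(-2624\right) = -656$)
$\left(\left(15154 + 4261\right) + r\right) - 4238 = \left(\left(15154 + 4261\right) - 656\right) - 4238 = \left(19415 - 656\right) - 4238 = 18759 - 4238 = 14521$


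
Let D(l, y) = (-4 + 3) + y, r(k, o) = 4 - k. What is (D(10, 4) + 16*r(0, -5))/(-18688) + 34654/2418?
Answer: 323725973/22593792 ≈ 14.328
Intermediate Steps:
D(l, y) = -1 + y
(D(10, 4) + 16*r(0, -5))/(-18688) + 34654/2418 = ((-1 + 4) + 16*(4 - 1*0))/(-18688) + 34654/2418 = (3 + 16*(4 + 0))*(-1/18688) + 34654*(1/2418) = (3 + 16*4)*(-1/18688) + 17327/1209 = (3 + 64)*(-1/18688) + 17327/1209 = 67*(-1/18688) + 17327/1209 = -67/18688 + 17327/1209 = 323725973/22593792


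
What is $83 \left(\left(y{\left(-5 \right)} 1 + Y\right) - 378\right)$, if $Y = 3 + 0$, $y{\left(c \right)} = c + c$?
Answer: $-31955$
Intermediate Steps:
$y{\left(c \right)} = 2 c$
$Y = 3$
$83 \left(\left(y{\left(-5 \right)} 1 + Y\right) - 378\right) = 83 \left(\left(2 \left(-5\right) 1 + 3\right) - 378\right) = 83 \left(\left(\left(-10\right) 1 + 3\right) - 378\right) = 83 \left(\left(-10 + 3\right) - 378\right) = 83 \left(-7 - 378\right) = 83 \left(-385\right) = -31955$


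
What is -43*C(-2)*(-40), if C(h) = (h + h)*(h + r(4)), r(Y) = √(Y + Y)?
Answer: 13760 - 13760*√2 ≈ -5699.6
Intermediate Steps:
r(Y) = √2*√Y (r(Y) = √(2*Y) = √2*√Y)
C(h) = 2*h*(h + 2*√2) (C(h) = (h + h)*(h + √2*√4) = (2*h)*(h + √2*2) = (2*h)*(h + 2*√2) = 2*h*(h + 2*√2))
-43*C(-2)*(-40) = -86*(-2)*(-2 + 2*√2)*(-40) = -43*(8 - 8*√2)*(-40) = (-344 + 344*√2)*(-40) = 13760 - 13760*√2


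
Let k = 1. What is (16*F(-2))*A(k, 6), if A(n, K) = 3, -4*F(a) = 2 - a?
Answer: -48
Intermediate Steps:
F(a) = -½ + a/4 (F(a) = -(2 - a)/4 = -½ + a/4)
(16*F(-2))*A(k, 6) = (16*(-½ + (¼)*(-2)))*3 = (16*(-½ - ½))*3 = (16*(-1))*3 = -16*3 = -48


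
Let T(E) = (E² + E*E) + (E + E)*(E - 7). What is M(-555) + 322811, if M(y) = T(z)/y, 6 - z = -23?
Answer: 59719049/185 ≈ 3.2281e+5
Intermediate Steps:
z = 29 (z = 6 - 1*(-23) = 6 + 23 = 29)
T(E) = 2*E² + 2*E*(-7 + E) (T(E) = (E² + E²) + (2*E)*(-7 + E) = 2*E² + 2*E*(-7 + E))
M(y) = 2958/y (M(y) = (2*29*(-7 + 2*29))/y = (2*29*(-7 + 58))/y = (2*29*51)/y = 2958/y)
M(-555) + 322811 = 2958/(-555) + 322811 = 2958*(-1/555) + 322811 = -986/185 + 322811 = 59719049/185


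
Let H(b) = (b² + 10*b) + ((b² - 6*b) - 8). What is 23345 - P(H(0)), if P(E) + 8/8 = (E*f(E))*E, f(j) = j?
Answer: 23858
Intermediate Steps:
H(b) = -8 + 2*b² + 4*b (H(b) = (b² + 10*b) + (-8 + b² - 6*b) = -8 + 2*b² + 4*b)
P(E) = -1 + E³ (P(E) = -1 + (E*E)*E = -1 + E²*E = -1 + E³)
23345 - P(H(0)) = 23345 - (-1 + (-8 + 2*0² + 4*0)³) = 23345 - (-1 + (-8 + 2*0 + 0)³) = 23345 - (-1 + (-8 + 0 + 0)³) = 23345 - (-1 + (-8)³) = 23345 - (-1 - 512) = 23345 - 1*(-513) = 23345 + 513 = 23858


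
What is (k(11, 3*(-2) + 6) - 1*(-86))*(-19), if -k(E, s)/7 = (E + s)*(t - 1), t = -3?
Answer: -7486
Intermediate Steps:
k(E, s) = 28*E + 28*s (k(E, s) = -7*(E + s)*(-3 - 1) = -7*(E + s)*(-4) = -7*(-4*E - 4*s) = 28*E + 28*s)
(k(11, 3*(-2) + 6) - 1*(-86))*(-19) = ((28*11 + 28*(3*(-2) + 6)) - 1*(-86))*(-19) = ((308 + 28*(-6 + 6)) + 86)*(-19) = ((308 + 28*0) + 86)*(-19) = ((308 + 0) + 86)*(-19) = (308 + 86)*(-19) = 394*(-19) = -7486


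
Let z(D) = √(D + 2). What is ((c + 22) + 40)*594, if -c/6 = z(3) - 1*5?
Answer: 54648 - 3564*√5 ≈ 46679.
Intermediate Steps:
z(D) = √(2 + D)
c = 30 - 6*√5 (c = -6*(√(2 + 3) - 1*5) = -6*(√5 - 5) = -6*(-5 + √5) = 30 - 6*√5 ≈ 16.584)
((c + 22) + 40)*594 = (((30 - 6*√5) + 22) + 40)*594 = ((52 - 6*√5) + 40)*594 = (92 - 6*√5)*594 = 54648 - 3564*√5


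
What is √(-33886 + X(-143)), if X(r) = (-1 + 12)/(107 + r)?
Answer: I*√1219907/6 ≈ 184.08*I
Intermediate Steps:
X(r) = 11/(107 + r)
√(-33886 + X(-143)) = √(-33886 + 11/(107 - 143)) = √(-33886 + 11/(-36)) = √(-33886 + 11*(-1/36)) = √(-33886 - 11/36) = √(-1219907/36) = I*√1219907/6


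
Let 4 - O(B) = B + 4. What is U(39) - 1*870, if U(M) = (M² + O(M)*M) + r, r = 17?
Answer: -853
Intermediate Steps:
O(B) = -B (O(B) = 4 - (B + 4) = 4 - (4 + B) = 4 + (-4 - B) = -B)
U(M) = 17 (U(M) = (M² + (-M)*M) + 17 = (M² - M²) + 17 = 0 + 17 = 17)
U(39) - 1*870 = 17 - 1*870 = 17 - 870 = -853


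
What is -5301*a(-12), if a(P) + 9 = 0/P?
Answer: 47709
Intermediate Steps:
a(P) = -9 (a(P) = -9 + 0/P = -9 + 0 = -9)
-5301*a(-12) = -5301*(-9) = 47709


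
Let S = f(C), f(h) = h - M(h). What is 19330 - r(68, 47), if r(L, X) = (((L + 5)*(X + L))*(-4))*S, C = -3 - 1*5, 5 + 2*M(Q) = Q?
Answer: -31040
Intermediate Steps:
M(Q) = -5/2 + Q/2
C = -8 (C = -3 - 5 = -8)
f(h) = 5/2 + h/2 (f(h) = h - (-5/2 + h/2) = h + (5/2 - h/2) = 5/2 + h/2)
S = -3/2 (S = 5/2 + (½)*(-8) = 5/2 - 4 = -3/2 ≈ -1.5000)
r(L, X) = 6*(5 + L)*(L + X) (r(L, X) = (((L + 5)*(X + L))*(-4))*(-3/2) = (((5 + L)*(L + X))*(-4))*(-3/2) = -4*(5 + L)*(L + X)*(-3/2) = 6*(5 + L)*(L + X))
19330 - r(68, 47) = 19330 - (6*68² + 30*68 + 30*47 + 6*68*47) = 19330 - (6*4624 + 2040 + 1410 + 19176) = 19330 - (27744 + 2040 + 1410 + 19176) = 19330 - 1*50370 = 19330 - 50370 = -31040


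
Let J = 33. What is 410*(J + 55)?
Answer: 36080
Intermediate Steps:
410*(J + 55) = 410*(33 + 55) = 410*88 = 36080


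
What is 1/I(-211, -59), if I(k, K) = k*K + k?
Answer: 1/12238 ≈ 8.1713e-5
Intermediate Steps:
I(k, K) = k + K*k (I(k, K) = K*k + k = k + K*k)
1/I(-211, -59) = 1/(-211*(1 - 59)) = 1/(-211*(-58)) = 1/12238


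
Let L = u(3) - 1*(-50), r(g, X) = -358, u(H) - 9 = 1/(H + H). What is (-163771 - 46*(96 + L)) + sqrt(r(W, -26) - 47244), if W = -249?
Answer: -512726/3 + I*sqrt(47602) ≈ -1.7091e+5 + 218.18*I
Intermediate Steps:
u(H) = 9 + 1/(2*H) (u(H) = 9 + 1/(H + H) = 9 + 1/(2*H))
L = 355/6 (L = (9 + (1/2)/3) - 1*(-50) = (9 + (1/2)*(1/3)) + 50 = (9 + 1/6) + 50 = 55/6 + 50 = 355/6 ≈ 59.167)
(-163771 - 46*(96 + L)) + sqrt(r(W, -26) - 47244) = (-163771 - 46*(96 + 355/6)) + sqrt(-358 - 47244) = (-163771 - 46*931/6) + sqrt(-47602) = (-163771 - 21413/3) + I*sqrt(47602) = -512726/3 + I*sqrt(47602)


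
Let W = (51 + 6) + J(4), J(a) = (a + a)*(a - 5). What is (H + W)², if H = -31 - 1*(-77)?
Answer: 9025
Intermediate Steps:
J(a) = 2*a*(-5 + a) (J(a) = (2*a)*(-5 + a) = 2*a*(-5 + a))
W = 49 (W = (51 + 6) + 2*4*(-5 + 4) = 57 + 2*4*(-1) = 57 - 8 = 49)
H = 46 (H = -31 + 77 = 46)
(H + W)² = (46 + 49)² = 95² = 9025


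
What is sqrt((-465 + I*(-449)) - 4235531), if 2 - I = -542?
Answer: 2*I*sqrt(1120063) ≈ 2116.7*I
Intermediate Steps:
I = 544 (I = 2 - 1*(-542) = 2 + 542 = 544)
sqrt((-465 + I*(-449)) - 4235531) = sqrt((-465 + 544*(-449)) - 4235531) = sqrt((-465 - 244256) - 4235531) = sqrt(-244721 - 4235531) = sqrt(-4480252) = 2*I*sqrt(1120063)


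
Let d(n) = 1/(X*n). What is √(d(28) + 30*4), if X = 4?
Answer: √94087/28 ≈ 10.955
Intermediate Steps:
d(n) = 1/(4*n)
√(d(28) + 30*4) = √((¼)/28 + 30*4) = √((¼)*(1/28) + 120) = √(1/112 + 120) = √(13441/112) = √94087/28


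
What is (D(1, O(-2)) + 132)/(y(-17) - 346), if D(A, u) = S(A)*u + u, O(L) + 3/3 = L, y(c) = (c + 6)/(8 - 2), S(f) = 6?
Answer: -666/2087 ≈ -0.31912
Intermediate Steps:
y(c) = 1 + c/6 (y(c) = (6 + c)/6 = (6 + c)*(⅙) = 1 + c/6)
O(L) = -1 + L
D(A, u) = 7*u (D(A, u) = 6*u + u = 7*u)
(D(1, O(-2)) + 132)/(y(-17) - 346) = (7*(-1 - 2) + 132)/((1 + (⅙)*(-17)) - 346) = (7*(-3) + 132)/((1 - 17/6) - 346) = (-21 + 132)/(-11/6 - 346) = 111/(-2087/6) = 111*(-6/2087) = -666/2087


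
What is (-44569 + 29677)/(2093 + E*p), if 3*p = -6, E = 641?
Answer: -14892/811 ≈ -18.363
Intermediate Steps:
p = -2 (p = (⅓)*(-6) = -2)
(-44569 + 29677)/(2093 + E*p) = (-44569 + 29677)/(2093 + 641*(-2)) = -14892/(2093 - 1282) = -14892/811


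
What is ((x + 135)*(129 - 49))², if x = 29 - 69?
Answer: 57760000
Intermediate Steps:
x = -40
((x + 135)*(129 - 49))² = ((-40 + 135)*(129 - 49))² = (95*80)² = 7600² = 57760000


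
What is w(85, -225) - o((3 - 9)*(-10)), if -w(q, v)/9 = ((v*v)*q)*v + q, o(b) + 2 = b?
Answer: 8713827302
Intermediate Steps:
o(b) = -2 + b
w(q, v) = -9*q - 9*q*v**3 (w(q, v) = -9*(((v*v)*q)*v + q) = -9*((v**2*q)*v + q) = -9*((q*v**2)*v + q) = -9*(q*v**3 + q) = -9*(q + q*v**3) = -9*q - 9*q*v**3)
w(85, -225) - o((3 - 9)*(-10)) = -9*85*(1 + (-225)**3) - (-2 + (3 - 9)*(-10)) = -9*85*(1 - 11390625) - (-2 - 6*(-10)) = -9*85*(-11390624) - (-2 + 60) = 8713827360 - 1*58 = 8713827360 - 58 = 8713827302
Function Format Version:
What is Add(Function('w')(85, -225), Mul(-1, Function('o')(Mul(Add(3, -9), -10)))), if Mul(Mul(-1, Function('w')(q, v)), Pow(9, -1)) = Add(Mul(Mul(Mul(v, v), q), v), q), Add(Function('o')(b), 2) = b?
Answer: 8713827302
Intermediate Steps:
Function('o')(b) = Add(-2, b)
Function('w')(q, v) = Add(Mul(-9, q), Mul(-9, q, Pow(v, 3))) (Function('w')(q, v) = Mul(-9, Add(Mul(Mul(Mul(v, v), q), v), q)) = Mul(-9, Add(Mul(Mul(Pow(v, 2), q), v), q)) = Mul(-9, Add(Mul(Mul(q, Pow(v, 2)), v), q)) = Mul(-9, Add(Mul(q, Pow(v, 3)), q)) = Mul(-9, Add(q, Mul(q, Pow(v, 3)))) = Add(Mul(-9, q), Mul(-9, q, Pow(v, 3))))
Add(Function('w')(85, -225), Mul(-1, Function('o')(Mul(Add(3, -9), -10)))) = Add(Mul(-9, 85, Add(1, Pow(-225, 3))), Mul(-1, Add(-2, Mul(Add(3, -9), -10)))) = Add(Mul(-9, 85, Add(1, -11390625)), Mul(-1, Add(-2, Mul(-6, -10)))) = Add(Mul(-9, 85, -11390624), Mul(-1, Add(-2, 60))) = Add(8713827360, Mul(-1, 58)) = Add(8713827360, -58) = 8713827302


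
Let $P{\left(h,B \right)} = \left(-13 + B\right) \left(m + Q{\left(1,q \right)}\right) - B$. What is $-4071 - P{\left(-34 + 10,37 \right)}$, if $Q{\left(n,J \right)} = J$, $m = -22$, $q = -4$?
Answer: $-3410$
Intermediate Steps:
$P{\left(h,B \right)} = 338 - 27 B$ ($P{\left(h,B \right)} = \left(-13 + B\right) \left(-22 - 4\right) - B = \left(-13 + B\right) \left(-26\right) - B = \left(338 - 26 B\right) - B = 338 - 27 B$)
$-4071 - P{\left(-34 + 10,37 \right)} = -4071 - \left(338 - 999\right) = -4071 - -661 = -4071 + 661 = -3410$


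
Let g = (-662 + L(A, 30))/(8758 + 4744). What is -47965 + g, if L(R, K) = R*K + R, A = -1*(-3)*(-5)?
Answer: -647624557/13502 ≈ -47965.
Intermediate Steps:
A = -15 (A = 3*(-5) = -15)
L(R, K) = R + K*R (L(R, K) = K*R + R = R + K*R)
g = -1127/13502 (g = (-662 - 15*(1 + 30))/(8758 + 4744) = (-662 - 15*31)/13502 = (-662 - 465)*(1/13502) = -1127*1/13502 = -1127/13502 ≈ -0.083469)
-47965 + g = -47965 - 1127/13502 = -647624557/13502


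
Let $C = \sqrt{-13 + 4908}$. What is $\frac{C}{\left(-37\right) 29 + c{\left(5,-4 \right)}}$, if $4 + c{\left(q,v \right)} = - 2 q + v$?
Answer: $- \frac{\sqrt{4895}}{1091} \approx -0.064129$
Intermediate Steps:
$c{\left(q,v \right)} = -4 + v - 2 q$ ($c{\left(q,v \right)} = -4 - \left(- v + 2 q\right) = -4 + v - 2 q$)
$C = \sqrt{4895} \approx 69.964$
$\frac{C}{\left(-37\right) 29 + c{\left(5,-4 \right)}} = \frac{\sqrt{4895}}{\left(-37\right) 29 - 18} = \frac{\sqrt{4895}}{-1073 - 18} = \frac{\sqrt{4895}}{-1091} = \sqrt{4895} \left(- \frac{1}{1091}\right) = - \frac{\sqrt{4895}}{1091}$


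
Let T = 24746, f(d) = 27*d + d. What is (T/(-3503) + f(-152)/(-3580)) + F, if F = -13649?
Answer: -42810560543/3135185 ≈ -13655.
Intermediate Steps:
f(d) = 28*d
(T/(-3503) + f(-152)/(-3580)) + F = (24746/(-3503) + (28*(-152))/(-3580)) - 13649 = (24746*(-1/3503) - 4256*(-1/3580)) - 13649 = (-24746/3503 + 1064/895) - 13649 = -18420478/3135185 - 13649 = -42810560543/3135185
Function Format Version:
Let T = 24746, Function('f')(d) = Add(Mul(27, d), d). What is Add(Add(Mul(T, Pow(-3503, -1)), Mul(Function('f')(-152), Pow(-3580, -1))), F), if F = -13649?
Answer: Rational(-42810560543, 3135185) ≈ -13655.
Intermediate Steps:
Function('f')(d) = Mul(28, d)
Add(Add(Mul(T, Pow(-3503, -1)), Mul(Function('f')(-152), Pow(-3580, -1))), F) = Add(Add(Mul(24746, Pow(-3503, -1)), Mul(Mul(28, -152), Pow(-3580, -1))), -13649) = Add(Add(Mul(24746, Rational(-1, 3503)), Mul(-4256, Rational(-1, 3580))), -13649) = Add(Add(Rational(-24746, 3503), Rational(1064, 895)), -13649) = Add(Rational(-18420478, 3135185), -13649) = Rational(-42810560543, 3135185)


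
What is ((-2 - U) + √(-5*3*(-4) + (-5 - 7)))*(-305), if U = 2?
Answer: 1220 - 1220*√3 ≈ -893.10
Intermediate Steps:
((-2 - U) + √(-5*3*(-4) + (-5 - 7)))*(-305) = ((-2 - 1*2) + √(-5*3*(-4) + (-5 - 7)))*(-305) = ((-2 - 2) + √(-15*(-4) - 12))*(-305) = (-4 + √(60 - 12))*(-305) = (-4 + √48)*(-305) = (-4 + 4*√3)*(-305) = 1220 - 1220*√3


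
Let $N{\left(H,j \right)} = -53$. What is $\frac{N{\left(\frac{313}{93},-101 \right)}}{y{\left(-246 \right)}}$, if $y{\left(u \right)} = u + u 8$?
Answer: $\frac{53}{2214} \approx 0.023939$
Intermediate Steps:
$y{\left(u \right)} = 9 u$ ($y{\left(u \right)} = u + 8 u = 9 u$)
$\frac{N{\left(\frac{313}{93},-101 \right)}}{y{\left(-246 \right)}} = - \frac{53}{9 \left(-246\right)} = - \frac{53}{-2214} = \left(-53\right) \left(- \frac{1}{2214}\right) = \frac{53}{2214}$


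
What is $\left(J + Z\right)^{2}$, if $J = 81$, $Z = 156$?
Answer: $56169$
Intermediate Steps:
$\left(J + Z\right)^{2} = \left(81 + 156\right)^{2} = 237^{2} = 56169$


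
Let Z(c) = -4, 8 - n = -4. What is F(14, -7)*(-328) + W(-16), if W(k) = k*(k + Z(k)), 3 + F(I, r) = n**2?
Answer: -45928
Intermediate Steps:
n = 12 (n = 8 - 1*(-4) = 8 + 4 = 12)
F(I, r) = 141 (F(I, r) = -3 + 12**2 = -3 + 144 = 141)
W(k) = k*(-4 + k) (W(k) = k*(k - 4) = k*(-4 + k))
F(14, -7)*(-328) + W(-16) = 141*(-328) - 16*(-4 - 16) = -46248 - 16*(-20) = -46248 + 320 = -45928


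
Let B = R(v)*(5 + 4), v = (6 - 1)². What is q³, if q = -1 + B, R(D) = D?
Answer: 11239424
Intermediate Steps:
v = 25 (v = 5² = 25)
B = 225 (B = 25*(5 + 4) = 25*9 = 225)
q = 224 (q = -1 + 225 = 224)
q³ = 224³ = 11239424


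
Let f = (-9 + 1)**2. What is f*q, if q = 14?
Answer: 896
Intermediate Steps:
f = 64 (f = (-8)**2 = 64)
f*q = 64*14 = 896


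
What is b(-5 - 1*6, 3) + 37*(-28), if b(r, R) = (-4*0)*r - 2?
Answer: -1038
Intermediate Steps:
b(r, R) = -2 (b(r, R) = 0*r - 2 = 0 - 2 = -2)
b(-5 - 1*6, 3) + 37*(-28) = -2 + 37*(-28) = -2 - 1036 = -1038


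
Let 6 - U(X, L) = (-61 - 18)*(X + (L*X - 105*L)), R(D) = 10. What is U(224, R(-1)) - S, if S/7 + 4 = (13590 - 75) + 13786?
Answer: -79367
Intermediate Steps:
U(X, L) = 6 - 8295*L + 79*X + 79*L*X (U(X, L) = 6 - (-61 - 18)*(X + (L*X - 105*L)) = 6 - (-79)*(X + (-105*L + L*X)) = 6 - (-79)*(X - 105*L + L*X) = 6 - (-79*X + 8295*L - 79*L*X) = 6 + (-8295*L + 79*X + 79*L*X) = 6 - 8295*L + 79*X + 79*L*X)
S = 191079 (S = -28 + 7*((13590 - 75) + 13786) = -28 + 7*(13515 + 13786) = -28 + 7*27301 = -28 + 191107 = 191079)
U(224, R(-1)) - S = (6 - 8295*10 + 79*224 + 79*10*224) - 1*191079 = (6 - 82950 + 17696 + 176960) - 191079 = 111712 - 191079 = -79367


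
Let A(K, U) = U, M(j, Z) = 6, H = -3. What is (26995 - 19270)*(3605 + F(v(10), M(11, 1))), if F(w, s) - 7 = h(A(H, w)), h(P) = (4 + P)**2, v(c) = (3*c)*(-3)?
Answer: 85036800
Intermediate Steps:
v(c) = -9*c
F(w, s) = 7 + (4 + w)**2
(26995 - 19270)*(3605 + F(v(10), M(11, 1))) = (26995 - 19270)*(3605 + (7 + (4 - 9*10)**2)) = 7725*(3605 + (7 + (4 - 90)**2)) = 7725*(3605 + (7 + (-86)**2)) = 7725*(3605 + (7 + 7396)) = 7725*(3605 + 7403) = 7725*11008 = 85036800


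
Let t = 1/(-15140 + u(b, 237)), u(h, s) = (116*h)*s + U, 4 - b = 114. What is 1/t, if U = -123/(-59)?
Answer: -179316217/59 ≈ -3.0393e+6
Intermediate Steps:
U = 123/59 (U = -123*(-1/59) = 123/59 ≈ 2.0847)
b = -110 (b = 4 - 1*114 = 4 - 114 = -110)
u(h, s) = 123/59 + 116*h*s (u(h, s) = (116*h)*s + 123/59 = 116*h*s + 123/59 = 123/59 + 116*h*s)
t = -59/179316217 (t = 1/(-15140 + (123/59 + 116*(-110)*237)) = 1/(-15140 + (123/59 - 3024120)) = 1/(-15140 - 178422957/59) = 1/(-179316217/59) = -59/179316217 ≈ -3.2903e-7)
1/t = 1/(-59/179316217) = -179316217/59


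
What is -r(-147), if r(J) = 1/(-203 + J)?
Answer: 1/350 ≈ 0.0028571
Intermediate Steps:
-r(-147) = -1/(-203 - 147) = -1/(-350) = -1*(-1/350) = 1/350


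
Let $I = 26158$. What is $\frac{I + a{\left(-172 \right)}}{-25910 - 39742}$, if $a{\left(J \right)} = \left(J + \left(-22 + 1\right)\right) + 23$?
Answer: $- \frac{6497}{16413} \approx -0.39584$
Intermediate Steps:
$a{\left(J \right)} = 2 + J$ ($a{\left(J \right)} = \left(J - 21\right) + 23 = \left(-21 + J\right) + 23 = 2 + J$)
$\frac{I + a{\left(-172 \right)}}{-25910 - 39742} = \frac{26158 + \left(2 - 172\right)}{-25910 - 39742} = \frac{26158 - 170}{-65652} = 25988 \left(- \frac{1}{65652}\right) = - \frac{6497}{16413}$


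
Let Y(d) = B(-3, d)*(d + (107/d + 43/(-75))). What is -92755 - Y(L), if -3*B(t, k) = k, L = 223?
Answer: -17141764/225 ≈ -76186.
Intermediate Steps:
B(t, k) = -k/3
Y(d) = -d*(-43/75 + d + 107/d)/3 (Y(d) = (-d/3)*(d + (107/d + 43/(-75))) = (-d/3)*(d + (107/d + 43*(-1/75))) = (-d/3)*(d + (107/d - 43/75)) = (-d/3)*(d + (-43/75 + 107/d)) = (-d/3)*(-43/75 + d + 107/d) = -d*(-43/75 + d + 107/d)/3)
-92755 - Y(L) = -92755 - (-107/3 - 1/225*223*(-43 + 75*223)) = -92755 - (-107/3 - 1/225*223*(-43 + 16725)) = -92755 - (-107/3 - 1/225*223*16682) = -92755 - (-107/3 - 3720086/225) = -92755 - 1*(-3728111/225) = -92755 + 3728111/225 = -17141764/225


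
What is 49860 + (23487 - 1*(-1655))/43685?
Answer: 2178159242/43685 ≈ 49861.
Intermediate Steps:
49860 + (23487 - 1*(-1655))/43685 = 49860 + (23487 + 1655)*(1/43685) = 49860 + 25142*(1/43685) = 49860 + 25142/43685 = 2178159242/43685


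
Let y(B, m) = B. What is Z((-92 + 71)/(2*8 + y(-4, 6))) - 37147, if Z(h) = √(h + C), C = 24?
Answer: -37147 + √89/2 ≈ -37142.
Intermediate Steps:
Z(h) = √(24 + h) (Z(h) = √(h + 24) = √(24 + h))
Z((-92 + 71)/(2*8 + y(-4, 6))) - 37147 = √(24 + (-92 + 71)/(2*8 - 4)) - 37147 = √(24 - 21/(16 - 4)) - 37147 = √(24 - 21/12) - 37147 = √(24 - 21*1/12) - 37147 = √(24 - 7/4) - 37147 = √(89/4) - 37147 = √89/2 - 37147 = -37147 + √89/2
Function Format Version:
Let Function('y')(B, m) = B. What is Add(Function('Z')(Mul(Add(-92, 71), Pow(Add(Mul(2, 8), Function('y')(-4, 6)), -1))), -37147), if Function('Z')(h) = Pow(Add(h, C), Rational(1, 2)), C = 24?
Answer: Add(-37147, Mul(Rational(1, 2), Pow(89, Rational(1, 2)))) ≈ -37142.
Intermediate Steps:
Function('Z')(h) = Pow(Add(24, h), Rational(1, 2)) (Function('Z')(h) = Pow(Add(h, 24), Rational(1, 2)) = Pow(Add(24, h), Rational(1, 2)))
Add(Function('Z')(Mul(Add(-92, 71), Pow(Add(Mul(2, 8), Function('y')(-4, 6)), -1))), -37147) = Add(Pow(Add(24, Mul(Add(-92, 71), Pow(Add(Mul(2, 8), -4), -1))), Rational(1, 2)), -37147) = Add(Pow(Add(24, Mul(-21, Pow(Add(16, -4), -1))), Rational(1, 2)), -37147) = Add(Pow(Add(24, Mul(-21, Pow(12, -1))), Rational(1, 2)), -37147) = Add(Pow(Add(24, Mul(-21, Rational(1, 12))), Rational(1, 2)), -37147) = Add(Pow(Add(24, Rational(-7, 4)), Rational(1, 2)), -37147) = Add(Pow(Rational(89, 4), Rational(1, 2)), -37147) = Add(Mul(Rational(1, 2), Pow(89, Rational(1, 2))), -37147) = Add(-37147, Mul(Rational(1, 2), Pow(89, Rational(1, 2))))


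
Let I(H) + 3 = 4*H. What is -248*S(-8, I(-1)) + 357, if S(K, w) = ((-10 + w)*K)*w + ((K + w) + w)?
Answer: 241909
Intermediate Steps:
I(H) = -3 + 4*H
S(K, w) = K + 2*w + K*w*(-10 + w) (S(K, w) = (K*(-10 + w))*w + (K + 2*w) = K*w*(-10 + w) + (K + 2*w) = K + 2*w + K*w*(-10 + w))
-248*S(-8, I(-1)) + 357 = -248*(-8 + 2*(-3 + 4*(-1)) - 8*(-3 + 4*(-1))² - 10*(-8)*(-3 + 4*(-1))) + 357 = -248*(-8 + 2*(-3 - 4) - 8*(-3 - 4)² - 10*(-8)*(-3 - 4)) + 357 = -248*(-8 + 2*(-7) - 8*(-7)² - 10*(-8)*(-7)) + 357 = -248*(-8 - 14 - 8*49 - 560) + 357 = -248*(-8 - 14 - 392 - 560) + 357 = -248*(-974) + 357 = 241552 + 357 = 241909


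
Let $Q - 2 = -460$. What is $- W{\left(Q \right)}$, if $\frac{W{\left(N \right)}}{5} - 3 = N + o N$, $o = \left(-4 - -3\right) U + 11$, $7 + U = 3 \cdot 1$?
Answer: $36625$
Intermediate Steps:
$Q = -458$ ($Q = 2 - 460 = -458$)
$U = -4$ ($U = -7 + 3 \cdot 1 = -7 + 3 = -4$)
$o = 15$ ($o = \left(-4 - -3\right) \left(-4\right) + 11 = \left(-4 + 3\right) \left(-4\right) + 11 = \left(-1\right) \left(-4\right) + 11 = 4 + 11 = 15$)
$W{\left(N \right)} = 15 + 80 N$ ($W{\left(N \right)} = 15 + 5 \left(N + 15 N\right) = 15 + 5 \cdot 16 N = 15 + 80 N$)
$- W{\left(Q \right)} = - (15 + 80 \left(-458\right)) = - (15 - 36640) = \left(-1\right) \left(-36625\right) = 36625$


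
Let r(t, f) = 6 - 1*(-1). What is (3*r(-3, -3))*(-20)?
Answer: -420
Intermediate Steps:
r(t, f) = 7 (r(t, f) = 6 + 1 = 7)
(3*r(-3, -3))*(-20) = (3*7)*(-20) = 21*(-20) = -420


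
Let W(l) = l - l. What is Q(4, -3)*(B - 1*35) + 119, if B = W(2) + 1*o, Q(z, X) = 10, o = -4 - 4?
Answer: -311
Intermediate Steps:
o = -8
W(l) = 0
B = -8 (B = 0 + 1*(-8) = 0 - 8 = -8)
Q(4, -3)*(B - 1*35) + 119 = 10*(-8 - 1*35) + 119 = 10*(-8 - 35) + 119 = 10*(-43) + 119 = -430 + 119 = -311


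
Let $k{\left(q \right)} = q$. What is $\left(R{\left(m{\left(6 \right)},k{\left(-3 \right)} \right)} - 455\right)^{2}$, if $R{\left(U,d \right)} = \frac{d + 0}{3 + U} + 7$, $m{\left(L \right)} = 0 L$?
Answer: $201601$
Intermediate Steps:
$m{\left(L \right)} = 0$
$R{\left(U,d \right)} = 7 + \frac{d}{3 + U}$ ($R{\left(U,d \right)} = \frac{d}{3 + U} + 7 = 7 + \frac{d}{3 + U}$)
$\left(R{\left(m{\left(6 \right)},k{\left(-3 \right)} \right)} - 455\right)^{2} = \left(\frac{21 - 3 + 7 \cdot 0}{3 + 0} - 455\right)^{2} = \left(\frac{21 - 3 + 0}{3} - 455\right)^{2} = \left(\frac{1}{3} \cdot 18 - 455\right)^{2} = \left(6 - 455\right)^{2} = \left(-449\right)^{2} = 201601$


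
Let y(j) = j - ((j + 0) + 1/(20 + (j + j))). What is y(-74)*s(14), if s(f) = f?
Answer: 7/64 ≈ 0.10938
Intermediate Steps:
y(j) = -1/(20 + 2*j) (y(j) = j - (j + 1/(20 + 2*j)) = j + (-j - 1/(20 + 2*j)) = -1/(20 + 2*j))
y(-74)*s(14) = -1/(20 + 2*(-74))*14 = -1/(20 - 148)*14 = -1/(-128)*14 = -1*(-1/128)*14 = (1/128)*14 = 7/64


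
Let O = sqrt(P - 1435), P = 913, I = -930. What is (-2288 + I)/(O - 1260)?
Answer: 225260/88229 + 1609*I*sqrt(58)/264687 ≈ 2.5531 + 0.046295*I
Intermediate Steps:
O = 3*I*sqrt(58) (O = sqrt(913 - 1435) = sqrt(-522) = 3*I*sqrt(58) ≈ 22.847*I)
(-2288 + I)/(O - 1260) = (-2288 - 930)/(3*I*sqrt(58) - 1260) = -3218/(-1260 + 3*I*sqrt(58))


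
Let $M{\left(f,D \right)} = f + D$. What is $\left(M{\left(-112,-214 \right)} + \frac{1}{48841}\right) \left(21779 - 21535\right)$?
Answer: $- \frac{3885008260}{48841} \approx -79544.0$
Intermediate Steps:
$M{\left(f,D \right)} = D + f$
$\left(M{\left(-112,-214 \right)} + \frac{1}{48841}\right) \left(21779 - 21535\right) = \left(\left(-214 - 112\right) + \frac{1}{48841}\right) \left(21779 - 21535\right) = \left(-326 + \frac{1}{48841}\right) 244 = \left(- \frac{15922165}{48841}\right) 244 = - \frac{3885008260}{48841}$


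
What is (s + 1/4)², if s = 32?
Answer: 16641/16 ≈ 1040.1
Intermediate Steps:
(s + 1/4)² = (32 + 1/4)² = (32 + ¼)² = (129/4)² = 16641/16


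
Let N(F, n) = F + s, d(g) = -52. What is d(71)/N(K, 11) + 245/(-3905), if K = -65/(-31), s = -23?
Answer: 306805/126522 ≈ 2.4249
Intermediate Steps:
K = 65/31 (K = -65*(-1/31) = 65/31 ≈ 2.0968)
N(F, n) = -23 + F (N(F, n) = F - 23 = -23 + F)
d(71)/N(K, 11) + 245/(-3905) = -52/(-23 + 65/31) + 245/(-3905) = -52/(-648/31) + 245*(-1/3905) = -52*(-31/648) - 49/781 = 403/162 - 49/781 = 306805/126522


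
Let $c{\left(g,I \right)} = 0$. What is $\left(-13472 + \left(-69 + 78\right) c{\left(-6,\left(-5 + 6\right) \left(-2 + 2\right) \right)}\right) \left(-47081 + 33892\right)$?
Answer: $177682208$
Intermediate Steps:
$\left(-13472 + \left(-69 + 78\right) c{\left(-6,\left(-5 + 6\right) \left(-2 + 2\right) \right)}\right) \left(-47081 + 33892\right) = \left(-13472 + \left(-69 + 78\right) 0\right) \left(-47081 + 33892\right) = \left(-13472 + 9 \cdot 0\right) \left(-13189\right) = \left(-13472 + 0\right) \left(-13189\right) = \left(-13472\right) \left(-13189\right) = 177682208$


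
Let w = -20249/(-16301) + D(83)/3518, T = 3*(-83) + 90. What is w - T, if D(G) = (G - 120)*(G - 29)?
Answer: 4578413273/28673459 ≈ 159.67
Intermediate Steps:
D(G) = (-120 + G)*(-29 + G)
T = -159 (T = -249 + 90 = -159)
w = 19333292/28673459 (w = -20249/(-16301) + (3480 + 83**2 - 149*83)/3518 = -20249*(-1/16301) + (3480 + 6889 - 12367)*(1/3518) = 20249/16301 - 1998*1/3518 = 20249/16301 - 999/1759 = 19333292/28673459 ≈ 0.67426)
w - T = 19333292/28673459 - 1*(-159) = 19333292/28673459 + 159 = 4578413273/28673459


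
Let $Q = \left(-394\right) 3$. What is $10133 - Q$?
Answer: $11315$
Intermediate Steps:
$Q = -1182$
$10133 - Q = 10133 - -1182 = 10133 + 1182 = 11315$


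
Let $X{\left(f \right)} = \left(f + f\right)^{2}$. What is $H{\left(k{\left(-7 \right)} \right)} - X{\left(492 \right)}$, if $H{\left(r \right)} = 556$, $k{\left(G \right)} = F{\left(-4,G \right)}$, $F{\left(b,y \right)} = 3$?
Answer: $-967700$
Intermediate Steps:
$k{\left(G \right)} = 3$
$X{\left(f \right)} = 4 f^{2}$ ($X{\left(f \right)} = \left(2 f\right)^{2} = 4 f^{2}$)
$H{\left(k{\left(-7 \right)} \right)} - X{\left(492 \right)} = 556 - 4 \cdot 492^{2} = 556 - 4 \cdot 242064 = 556 - 968256 = -967700$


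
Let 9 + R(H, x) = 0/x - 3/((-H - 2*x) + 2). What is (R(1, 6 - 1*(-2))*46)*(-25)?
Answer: 10120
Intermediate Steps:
R(H, x) = -9 - 3/(2 - H - 2*x) (R(H, x) = -9 + (0/x - 3/((-H - 2*x) + 2)) = -9 + (0 - 3/(2 - H - 2*x)) = -9 - 3/(2 - H - 2*x))
(R(1, 6 - 1*(-2))*46)*(-25) = ((3*(7 - 6*(6 - 1*(-2)) - 3*1)/(-2 + 1 + 2*(6 - 1*(-2))))*46)*(-25) = ((3*(7 - 6*(6 + 2) - 3)/(-2 + 1 + 2*(6 + 2)))*46)*(-25) = ((3*(7 - 6*8 - 3)/(-2 + 1 + 2*8))*46)*(-25) = ((3*(7 - 48 - 3)/(-2 + 1 + 16))*46)*(-25) = ((3*(-44)/15)*46)*(-25) = ((3*(1/15)*(-44))*46)*(-25) = -44/5*46*(-25) = -2024/5*(-25) = 10120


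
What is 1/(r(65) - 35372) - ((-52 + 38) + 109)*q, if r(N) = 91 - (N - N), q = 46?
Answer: -154177971/35281 ≈ -4370.0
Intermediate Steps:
r(N) = 91 (r(N) = 91 - 1*0 = 91 + 0 = 91)
1/(r(65) - 35372) - ((-52 + 38) + 109)*q = 1/(91 - 35372) - ((-52 + 38) + 109)*46 = 1/(-35281) - (-14 + 109)*46 = -1/35281 - 95*46 = -1/35281 - 1*4370 = -1/35281 - 4370 = -154177971/35281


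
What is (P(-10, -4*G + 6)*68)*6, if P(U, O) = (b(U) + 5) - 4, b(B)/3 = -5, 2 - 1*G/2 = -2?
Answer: -5712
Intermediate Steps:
G = 8 (G = 4 - 2*(-2) = 4 + 4 = 8)
b(B) = -15 (b(B) = 3*(-5) = -15)
P(U, O) = -14 (P(U, O) = (-15 + 5) - 4 = -10 - 4 = -14)
(P(-10, -4*G + 6)*68)*6 = -14*68*6 = -952*6 = -5712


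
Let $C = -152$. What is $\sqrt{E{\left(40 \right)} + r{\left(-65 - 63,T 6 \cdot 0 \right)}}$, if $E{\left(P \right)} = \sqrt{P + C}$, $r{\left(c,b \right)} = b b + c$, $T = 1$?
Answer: $2 \sqrt{-32 + i \sqrt{7}} \approx 0.46731 + 11.323 i$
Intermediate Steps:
$r{\left(c,b \right)} = c + b^{2}$ ($r{\left(c,b \right)} = b^{2} + c = c + b^{2}$)
$E{\left(P \right)} = \sqrt{-152 + P}$ ($E{\left(P \right)} = \sqrt{P - 152} = \sqrt{-152 + P}$)
$\sqrt{E{\left(40 \right)} + r{\left(-65 - 63,T 6 \cdot 0 \right)}} = \sqrt{\sqrt{-152 + 40} + \left(\left(-65 - 63\right) + \left(1 \cdot 6 \cdot 0\right)^{2}\right)} = \sqrt{\sqrt{-112} - \left(128 - \left(6 \cdot 0\right)^{2}\right)} = \sqrt{4 i \sqrt{7} - \left(128 - 0^{2}\right)} = \sqrt{4 i \sqrt{7} + \left(-128 + 0\right)} = \sqrt{4 i \sqrt{7} - 128} = \sqrt{-128 + 4 i \sqrt{7}}$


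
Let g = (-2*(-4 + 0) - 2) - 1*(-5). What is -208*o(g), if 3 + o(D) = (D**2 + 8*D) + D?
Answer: -45136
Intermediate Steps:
g = 11 (g = (-2*(-4) - 2) + 5 = (8 - 2) + 5 = 6 + 5 = 11)
o(D) = -3 + D**2 + 9*D (o(D) = -3 + ((D**2 + 8*D) + D) = -3 + (D**2 + 9*D) = -3 + D**2 + 9*D)
-208*o(g) = -208*(-3 + 11**2 + 9*11) = -208*(-3 + 121 + 99) = -208*217 = -45136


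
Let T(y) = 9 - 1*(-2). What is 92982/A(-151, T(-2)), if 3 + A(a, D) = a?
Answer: -46491/77 ≈ -603.78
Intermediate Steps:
T(y) = 11 (T(y) = 9 + 2 = 11)
A(a, D) = -3 + a
92982/A(-151, T(-2)) = 92982/(-3 - 151) = 92982/(-154) = 92982*(-1/154) = -46491/77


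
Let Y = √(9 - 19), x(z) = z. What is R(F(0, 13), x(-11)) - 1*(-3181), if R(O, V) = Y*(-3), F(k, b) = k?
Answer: 3181 - 3*I*√10 ≈ 3181.0 - 9.4868*I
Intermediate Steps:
Y = I*√10 (Y = √(-10) = I*√10 ≈ 3.1623*I)
R(O, V) = -3*I*√10 (R(O, V) = (I*√10)*(-3) = -3*I*√10)
R(F(0, 13), x(-11)) - 1*(-3181) = -3*I*√10 - 1*(-3181) = -3*I*√10 + 3181 = 3181 - 3*I*√10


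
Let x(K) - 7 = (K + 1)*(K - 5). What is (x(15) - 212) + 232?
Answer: 187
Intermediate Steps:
x(K) = 7 + (1 + K)*(-5 + K) (x(K) = 7 + (K + 1)*(K - 5) = 7 + (1 + K)*(-5 + K))
(x(15) - 212) + 232 = ((2 + 15² - 4*15) - 212) + 232 = ((2 + 225 - 60) - 212) + 232 = (167 - 212) + 232 = -45 + 232 = 187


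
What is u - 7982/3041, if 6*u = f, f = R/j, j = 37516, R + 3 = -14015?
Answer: -919672505/342258468 ≈ -2.6871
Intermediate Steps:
R = -14018 (R = -3 - 14015 = -14018)
f = -7009/18758 (f = -14018/37516 = -14018*1/37516 = -7009/18758 ≈ -0.37365)
u = -7009/112548 (u = (⅙)*(-7009/18758) = -7009/112548 ≈ -0.062276)
u - 7982/3041 = -7009/112548 - 7982/3041 = -919672505/342258468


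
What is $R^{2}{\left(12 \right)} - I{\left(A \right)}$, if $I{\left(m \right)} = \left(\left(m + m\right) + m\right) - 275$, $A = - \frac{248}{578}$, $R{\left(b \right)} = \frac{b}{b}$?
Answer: $\frac{80136}{289} \approx 277.29$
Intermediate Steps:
$R{\left(b \right)} = 1$
$A = - \frac{124}{289}$ ($A = \left(-248\right) \frac{1}{578} = - \frac{124}{289} \approx -0.42907$)
$I{\left(m \right)} = -275 + 3 m$ ($I{\left(m \right)} = \left(2 m + m\right) - 275 = 3 m - 275 = -275 + 3 m$)
$R^{2}{\left(12 \right)} - I{\left(A \right)} = 1^{2} - \left(-275 + 3 \left(- \frac{124}{289}\right)\right) = 1 - \left(-275 - \frac{372}{289}\right) = 1 - - \frac{79847}{289} = 1 + \frac{79847}{289} = \frac{80136}{289}$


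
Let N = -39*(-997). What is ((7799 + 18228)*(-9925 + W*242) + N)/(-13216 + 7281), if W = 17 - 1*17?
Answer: 258279092/5935 ≈ 43518.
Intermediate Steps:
W = 0 (W = 17 - 17 = 0)
N = 38883
((7799 + 18228)*(-9925 + W*242) + N)/(-13216 + 7281) = ((7799 + 18228)*(-9925 + 0*242) + 38883)/(-13216 + 7281) = (26027*(-9925 + 0) + 38883)/(-5935) = (26027*(-9925) + 38883)*(-1/5935) = (-258317975 + 38883)*(-1/5935) = -258279092*(-1/5935) = 258279092/5935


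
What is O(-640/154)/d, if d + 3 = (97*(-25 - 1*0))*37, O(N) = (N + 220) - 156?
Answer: -36/53977 ≈ -0.00066695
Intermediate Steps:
O(N) = 64 + N (O(N) = (220 + N) - 156 = 64 + N)
d = -89728 (d = -3 + (97*(-25 - 1*0))*37 = -3 + (97*(-25 + 0))*37 = -3 + (97*(-25))*37 = -3 - 2425*37 = -3 - 89725 = -89728)
O(-640/154)/d = (64 - 640/154)/(-89728) = (64 - 640*1/154)*(-1/89728) = (64 - 320/77)*(-1/89728) = (4608/77)*(-1/89728) = -36/53977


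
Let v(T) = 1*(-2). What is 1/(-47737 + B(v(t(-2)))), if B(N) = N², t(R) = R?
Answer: -1/47733 ≈ -2.0950e-5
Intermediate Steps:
v(T) = -2
1/(-47737 + B(v(t(-2)))) = 1/(-47737 + (-2)²) = 1/(-47737 + 4) = 1/(-47733) = -1/47733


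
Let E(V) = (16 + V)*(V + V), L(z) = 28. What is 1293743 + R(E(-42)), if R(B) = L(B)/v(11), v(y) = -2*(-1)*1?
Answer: 1293757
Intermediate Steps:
E(V) = 2*V*(16 + V) (E(V) = (16 + V)*(2*V) = 2*V*(16 + V))
v(y) = 2 (v(y) = 2*1 = 2)
R(B) = 14 (R(B) = 28/2 = 28*(1/2) = 14)
1293743 + R(E(-42)) = 1293743 + 14 = 1293757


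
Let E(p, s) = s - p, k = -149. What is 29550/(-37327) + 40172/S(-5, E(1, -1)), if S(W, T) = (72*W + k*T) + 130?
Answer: 374372711/634559 ≈ 589.97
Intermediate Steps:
S(W, T) = 130 - 149*T + 72*W (S(W, T) = (72*W - 149*T) + 130 = (-149*T + 72*W) + 130 = 130 - 149*T + 72*W)
29550/(-37327) + 40172/S(-5, E(1, -1)) = 29550/(-37327) + 40172/(130 - 149*(-1 - 1*1) + 72*(-5)) = 29550*(-1/37327) + 40172/(130 - 149*(-1 - 1) - 360) = -29550/37327 + 40172/(130 - 149*(-2) - 360) = -29550/37327 + 40172/(130 + 298 - 360) = -29550/37327 + 40172/68 = -29550/37327 + 40172*(1/68) = -29550/37327 + 10043/17 = 374372711/634559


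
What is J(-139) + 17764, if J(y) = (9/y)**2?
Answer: 343218325/19321 ≈ 17764.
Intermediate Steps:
J(y) = 81/y**2
J(-139) + 17764 = 81/(-139)**2 + 17764 = 81*(1/19321) + 17764 = 81/19321 + 17764 = 343218325/19321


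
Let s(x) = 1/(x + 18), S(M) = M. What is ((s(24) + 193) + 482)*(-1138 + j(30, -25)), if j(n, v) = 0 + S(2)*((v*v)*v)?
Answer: -153038698/7 ≈ -2.1863e+7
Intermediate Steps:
s(x) = 1/(18 + x)
j(n, v) = 2*v**3 (j(n, v) = 0 + 2*((v*v)*v) = 0 + 2*(v**2*v) = 0 + 2*v**3 = 2*v**3)
((s(24) + 193) + 482)*(-1138 + j(30, -25)) = ((1/(18 + 24) + 193) + 482)*(-1138 + 2*(-25)**3) = ((1/42 + 193) + 482)*(-1138 + 2*(-15625)) = ((1/42 + 193) + 482)*(-1138 - 31250) = (8107/42 + 482)*(-32388) = (28351/42)*(-32388) = -153038698/7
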